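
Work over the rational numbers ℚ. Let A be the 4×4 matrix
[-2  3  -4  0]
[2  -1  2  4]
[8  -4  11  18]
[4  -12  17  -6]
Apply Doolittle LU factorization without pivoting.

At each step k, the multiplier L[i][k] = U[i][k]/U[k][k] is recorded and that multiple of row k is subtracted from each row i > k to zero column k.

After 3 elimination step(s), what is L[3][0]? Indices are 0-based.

L[3][0] = -2

k=0: U[0][0]=-2
  eliminate (1,0): mult=-1, new row 1: (0, 2, -2, 4); set L[1][0]=-1
  eliminate (2,0): mult=-4, new row 2: (0, 8, -5, 18); set L[2][0]=-4
  eliminate (3,0): mult=-2, new row 3: (0, -6, 9, -6); set L[3][0]=-2
k=1: U[1][1]=2
  eliminate (2,1): mult=4, new row 2: (0, 0, 3, 2); set L[2][1]=4
  eliminate (3,1): mult=-3, new row 3: (0, 0, 3, 6); set L[3][1]=-3
k=2: U[2][2]=3
  eliminate (3,2): mult=1, new row 3: (0, 0, 0, 4); set L[3][2]=1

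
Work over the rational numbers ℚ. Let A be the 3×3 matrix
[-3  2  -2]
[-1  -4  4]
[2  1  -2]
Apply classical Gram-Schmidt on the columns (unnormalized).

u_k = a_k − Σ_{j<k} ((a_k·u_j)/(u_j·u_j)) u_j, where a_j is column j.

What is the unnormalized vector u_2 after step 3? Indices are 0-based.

Step 1: u_0 = a_0 = (-3, -1, 2).
Step 2: u_1 = a_1 − (0)·u_0 = (2, -4, 1).
Step 3: u_2 = a_2 − (-1/7)·u_0 − (-22/21)·u_1 = (-1/3, -1/3, -2/3).

u_2 = (-1/3, -1/3, -2/3)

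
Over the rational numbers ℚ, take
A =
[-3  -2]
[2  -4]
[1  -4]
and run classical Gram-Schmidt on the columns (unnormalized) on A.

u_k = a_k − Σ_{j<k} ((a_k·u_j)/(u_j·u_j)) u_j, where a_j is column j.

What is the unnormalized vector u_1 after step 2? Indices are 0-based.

Step 1: u_0 = a_0 = (-3, 2, 1).
Step 2: u_1 = a_1 − (-3/7)·u_0 = (-23/7, -22/7, -25/7).

u_1 = (-23/7, -22/7, -25/7)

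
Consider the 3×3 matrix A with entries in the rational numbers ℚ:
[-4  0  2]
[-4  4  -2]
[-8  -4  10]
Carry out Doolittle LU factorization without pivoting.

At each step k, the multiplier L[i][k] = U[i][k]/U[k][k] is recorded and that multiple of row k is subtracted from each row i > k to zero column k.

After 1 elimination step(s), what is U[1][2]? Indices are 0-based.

[col 0] pivot -4
  R1 -= 1*R0 → (0, 4, -4)  (L[1][0] := 1)
  R2 -= 2*R0 → (0, -4, 6)  (L[2][0] := 2)

U[1][2] = -4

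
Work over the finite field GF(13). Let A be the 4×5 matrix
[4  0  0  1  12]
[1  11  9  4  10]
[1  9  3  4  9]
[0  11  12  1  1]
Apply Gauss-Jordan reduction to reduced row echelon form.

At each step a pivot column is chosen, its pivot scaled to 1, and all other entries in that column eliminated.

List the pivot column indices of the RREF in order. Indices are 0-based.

[1] R0 /= 4  ⇒  (1, 0, 0, 10, 3)
     R1 -= 1·R0  ⇒  (0, 11, 9, 7, 7)
     R2 -= 1·R0  ⇒  (0, 9, 3, 7, 6)
[2] R1 /= 11  ⇒  (0, 1, 2, 3, 3)
     R2 -= 9·R1  ⇒  (0, 0, 11, 6, 5)
     R3 -= 11·R1  ⇒  (0, 0, 3, 7, 7)
[3] R2 /= 11  ⇒  (0, 0, 1, 10, 4)
     R1 -= 2·R2  ⇒  (0, 1, 0, 9, 8)
     R3 -= 3·R2  ⇒  (0, 0, 0, 3, 8)
[4] R3 /= 3  ⇒  (0, 0, 0, 1, 7)
     R0 -= 10·R3  ⇒  (1, 0, 0, 0, 11)
     R1 -= 9·R3  ⇒  (0, 1, 0, 0, 10)
     R2 -= 10·R3  ⇒  (0, 0, 1, 0, 12)

pivot columns: 0, 1, 2, 3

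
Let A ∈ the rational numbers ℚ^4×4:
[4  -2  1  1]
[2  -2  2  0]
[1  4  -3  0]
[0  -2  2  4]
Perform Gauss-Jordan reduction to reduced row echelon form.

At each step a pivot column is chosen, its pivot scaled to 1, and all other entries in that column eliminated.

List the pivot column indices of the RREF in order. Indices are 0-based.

[1] R0 /= 4  ⇒  (1, -1/2, 1/4, 1/4)
     R1 -= 2·R0  ⇒  (0, -1, 3/2, -1/2)
     R2 -= 1·R0  ⇒  (0, 9/2, -13/4, -1/4)
[2] R1 /= -1  ⇒  (0, 1, -3/2, 1/2)
     R0 -= -1/2·R1  ⇒  (1, 0, -1/2, 1/2)
     R2 -= 9/2·R1  ⇒  (0, 0, 7/2, -5/2)
     R3 -= -2·R1  ⇒  (0, 0, -1, 5)
[3] R2 /= 7/2  ⇒  (0, 0, 1, -5/7)
     R0 -= -1/2·R2  ⇒  (1, 0, 0, 1/7)
     R1 -= -3/2·R2  ⇒  (0, 1, 0, -4/7)
     R3 -= -1·R2  ⇒  (0, 0, 0, 30/7)
[4] R3 /= 30/7  ⇒  (0, 0, 0, 1)
     R0 -= 1/7·R3  ⇒  (1, 0, 0, 0)
     R1 -= -4/7·R3  ⇒  (0, 1, 0, 0)
     R2 -= -5/7·R3  ⇒  (0, 0, 1, 0)

pivot columns: 0, 1, 2, 3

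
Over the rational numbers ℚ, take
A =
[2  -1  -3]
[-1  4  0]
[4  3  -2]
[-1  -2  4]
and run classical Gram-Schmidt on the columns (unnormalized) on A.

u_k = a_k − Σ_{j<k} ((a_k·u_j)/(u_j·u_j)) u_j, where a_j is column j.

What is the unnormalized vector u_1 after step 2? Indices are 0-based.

Step 1: u_0 = a_0 = (2, -1, 4, -1).
Step 2: u_1 = a_1 − (4/11)·u_0 = (-19/11, 48/11, 17/11, -18/11).

u_1 = (-19/11, 48/11, 17/11, -18/11)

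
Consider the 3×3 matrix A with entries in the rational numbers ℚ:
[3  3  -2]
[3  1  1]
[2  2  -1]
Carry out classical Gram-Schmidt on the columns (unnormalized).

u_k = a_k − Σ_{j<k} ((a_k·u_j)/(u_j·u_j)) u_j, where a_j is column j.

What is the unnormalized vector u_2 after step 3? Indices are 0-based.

Step 1: u_0 = a_0 = (3, 3, 2).
Step 2: u_1 = a_1 − (8/11)·u_0 = (9/11, -13/11, 6/11).
Step 3: u_2 = a_2 − (-5/22)·u_0 − (-37/26)·u_1 = (-2/13, 0, 3/13).

u_2 = (-2/13, 0, 3/13)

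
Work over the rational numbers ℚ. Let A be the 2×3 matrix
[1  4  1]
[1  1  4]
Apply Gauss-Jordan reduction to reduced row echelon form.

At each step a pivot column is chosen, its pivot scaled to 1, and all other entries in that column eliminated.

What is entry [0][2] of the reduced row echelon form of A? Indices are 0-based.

M[0][2] = 5

step 1: normalize row 0 (÷1) = (1, 4, 1)
  row 1: subtract 1×row0 = (0, -3, 3)
step 2: normalize row 1 (÷-3) = (0, 1, -1)
  row 0: subtract 4×row1 = (1, 0, 5)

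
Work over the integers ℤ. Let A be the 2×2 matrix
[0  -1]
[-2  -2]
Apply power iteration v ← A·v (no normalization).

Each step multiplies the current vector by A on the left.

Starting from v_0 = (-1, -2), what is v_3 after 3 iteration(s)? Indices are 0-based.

v_3 = (16, 44)

v_0 = (-1, -2).
v_1 = A·v_0 = (2, 6).
v_2 = A·v_1 = (-6, -16).
v_3 = A·v_2 = (16, 44).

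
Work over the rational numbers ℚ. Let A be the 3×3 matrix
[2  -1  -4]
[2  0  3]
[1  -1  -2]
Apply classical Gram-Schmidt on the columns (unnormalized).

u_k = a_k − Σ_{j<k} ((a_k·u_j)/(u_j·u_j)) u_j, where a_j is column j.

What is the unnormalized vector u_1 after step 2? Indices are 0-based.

u_1 = (-1/3, 2/3, -2/3)

Step 1: u_0 = a_0 = (2, 2, 1).
Step 2: u_1 = a_1 − (-1/3)·u_0 = (-1/3, 2/3, -2/3).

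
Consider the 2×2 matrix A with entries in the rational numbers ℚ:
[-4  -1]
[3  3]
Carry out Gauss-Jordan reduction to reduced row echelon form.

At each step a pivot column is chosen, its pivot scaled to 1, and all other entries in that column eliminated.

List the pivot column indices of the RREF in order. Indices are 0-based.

step 1: normalize row 0 (÷-4) = (1, 1/4)
  row 1: subtract 3×row0 = (0, 9/4)
step 2: normalize row 1 (÷9/4) = (0, 1)
  row 0: subtract 1/4×row1 = (1, 0)

pivot columns: 0, 1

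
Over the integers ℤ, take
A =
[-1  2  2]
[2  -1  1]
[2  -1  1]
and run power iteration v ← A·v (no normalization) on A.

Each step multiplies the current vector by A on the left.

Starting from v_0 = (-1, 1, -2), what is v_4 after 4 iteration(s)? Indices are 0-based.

v_4 = (-163, 22, 22)

v_0 = (-1, 1, -2).
v_1 = A·v_0 = (-1, -5, -5).
v_2 = A·v_1 = (-19, -2, -2).
v_3 = A·v_2 = (11, -38, -38).
v_4 = A·v_3 = (-163, 22, 22).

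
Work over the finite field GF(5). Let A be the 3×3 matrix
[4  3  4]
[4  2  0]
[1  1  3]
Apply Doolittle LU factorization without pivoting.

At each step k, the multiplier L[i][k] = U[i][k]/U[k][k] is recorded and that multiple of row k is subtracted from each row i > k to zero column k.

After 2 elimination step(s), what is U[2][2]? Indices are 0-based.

U[2][2] = 1

k=0: U[0][0]=4
  eliminate (1,0): mult=1, new row 1: (0, 4, 1); set L[1][0]=1
  eliminate (2,0): mult=4, new row 2: (0, 4, 2); set L[2][0]=4
k=1: U[1][1]=4
  eliminate (2,1): mult=1, new row 2: (0, 0, 1); set L[2][1]=1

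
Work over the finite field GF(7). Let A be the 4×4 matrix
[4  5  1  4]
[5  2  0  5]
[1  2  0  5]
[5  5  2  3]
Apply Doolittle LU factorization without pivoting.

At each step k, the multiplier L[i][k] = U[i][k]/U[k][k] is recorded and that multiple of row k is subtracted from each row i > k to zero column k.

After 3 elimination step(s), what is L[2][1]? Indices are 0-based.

k=0: U[0][0]=4
  eliminate (1,0): mult=3, new row 1: (0, 1, 4, 0); set L[1][0]=3
  eliminate (2,0): mult=2, new row 2: (0, 6, 5, 4); set L[2][0]=2
  eliminate (3,0): mult=3, new row 3: (0, 4, 6, 5); set L[3][0]=3
k=1: U[1][1]=1
  eliminate (2,1): mult=6, new row 2: (0, 0, 2, 4); set L[2][1]=6
  eliminate (3,1): mult=4, new row 3: (0, 0, 4, 5); set L[3][1]=4
k=2: U[2][2]=2
  eliminate (3,2): mult=2, new row 3: (0, 0, 0, 4); set L[3][2]=2

L[2][1] = 6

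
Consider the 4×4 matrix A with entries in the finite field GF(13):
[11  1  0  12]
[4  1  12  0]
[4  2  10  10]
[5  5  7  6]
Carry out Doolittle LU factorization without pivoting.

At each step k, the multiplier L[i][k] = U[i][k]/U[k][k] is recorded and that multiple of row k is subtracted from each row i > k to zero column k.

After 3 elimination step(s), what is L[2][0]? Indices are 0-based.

k=0: U[0][0]=11
  eliminate (1,0): mult=11, new row 1: (0, 3, 12, 11); set L[1][0]=11
  eliminate (2,0): mult=11, new row 2: (0, 4, 10, 8); set L[2][0]=11
  eliminate (3,0): mult=4, new row 3: (0, 1, 7, 10); set L[3][0]=4
k=1: U[1][1]=3
  eliminate (2,1): mult=10, new row 2: (0, 0, 7, 2); set L[2][1]=10
  eliminate (3,1): mult=9, new row 3: (0, 0, 3, 2); set L[3][1]=9
k=2: U[2][2]=7
  eliminate (3,2): mult=6, new row 3: (0, 0, 0, 3); set L[3][2]=6

L[2][0] = 11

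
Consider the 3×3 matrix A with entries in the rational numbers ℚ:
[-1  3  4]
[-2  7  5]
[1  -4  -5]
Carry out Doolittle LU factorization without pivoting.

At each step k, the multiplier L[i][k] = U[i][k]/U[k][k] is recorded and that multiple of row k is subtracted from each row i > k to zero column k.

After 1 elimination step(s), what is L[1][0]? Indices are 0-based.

L[1][0] = 2

k=0: U[0][0]=-1
  eliminate (1,0): mult=2, new row 1: (0, 1, -3); set L[1][0]=2
  eliminate (2,0): mult=-1, new row 2: (0, -1, -1); set L[2][0]=-1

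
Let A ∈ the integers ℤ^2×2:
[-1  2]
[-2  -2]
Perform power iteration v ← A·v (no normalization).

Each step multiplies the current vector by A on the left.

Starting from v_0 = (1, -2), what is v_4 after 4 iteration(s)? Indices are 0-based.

v_0 = (1, -2).
v_1 = A·v_0 = (-5, 2).
v_2 = A·v_1 = (9, 6).
v_3 = A·v_2 = (3, -30).
v_4 = A·v_3 = (-63, 54).

v_4 = (-63, 54)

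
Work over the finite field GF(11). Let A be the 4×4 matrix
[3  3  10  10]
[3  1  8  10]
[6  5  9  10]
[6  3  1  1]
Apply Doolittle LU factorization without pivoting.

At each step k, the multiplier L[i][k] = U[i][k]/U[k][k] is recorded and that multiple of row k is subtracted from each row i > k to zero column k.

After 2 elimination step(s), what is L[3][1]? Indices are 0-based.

[col 0] pivot 3
  R1 -= 1*R0 → (0, 9, 9, 0)  (L[1][0] := 1)
  R2 -= 2*R0 → (0, 10, 0, 1)  (L[2][0] := 2)
  R3 -= 2*R0 → (0, 8, 3, 3)  (L[3][0] := 2)
[col 1] pivot 9
  R2 -= 6*R1 → (0, 0, 1, 1)  (L[2][1] := 6)
  R3 -= 7*R1 → (0, 0, 6, 3)  (L[3][1] := 7)

L[3][1] = 7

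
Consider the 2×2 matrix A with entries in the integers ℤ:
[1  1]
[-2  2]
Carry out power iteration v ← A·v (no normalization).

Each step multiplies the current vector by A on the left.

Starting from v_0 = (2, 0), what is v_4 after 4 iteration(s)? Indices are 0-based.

v_0 = (2, 0).
v_1 = A·v_0 = (2, -4).
v_2 = A·v_1 = (-2, -12).
v_3 = A·v_2 = (-14, -20).
v_4 = A·v_3 = (-34, -12).

v_4 = (-34, -12)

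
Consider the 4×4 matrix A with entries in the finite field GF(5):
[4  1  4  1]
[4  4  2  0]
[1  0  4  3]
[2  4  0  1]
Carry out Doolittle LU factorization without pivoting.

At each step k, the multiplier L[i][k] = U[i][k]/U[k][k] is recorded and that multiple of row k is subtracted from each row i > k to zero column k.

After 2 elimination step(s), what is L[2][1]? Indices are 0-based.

Step 1: pivot at (0,0) is 4.
  row1 ← row1 − (1)·row0  ⇒  L[1][0]=1, U row1=(0, 3, 3, 4)
  row2 ← row2 − (4)·row0  ⇒  L[2][0]=4, U row2=(0, 1, 3, 4)
  row3 ← row3 − (3)·row0  ⇒  L[3][0]=3, U row3=(0, 1, 3, 3)
Step 2: pivot at (1,1) is 3.
  row2 ← row2 − (2)·row1  ⇒  L[2][1]=2, U row2=(0, 0, 2, 1)
  row3 ← row3 − (2)·row1  ⇒  L[3][1]=2, U row3=(0, 0, 2, 0)

L[2][1] = 2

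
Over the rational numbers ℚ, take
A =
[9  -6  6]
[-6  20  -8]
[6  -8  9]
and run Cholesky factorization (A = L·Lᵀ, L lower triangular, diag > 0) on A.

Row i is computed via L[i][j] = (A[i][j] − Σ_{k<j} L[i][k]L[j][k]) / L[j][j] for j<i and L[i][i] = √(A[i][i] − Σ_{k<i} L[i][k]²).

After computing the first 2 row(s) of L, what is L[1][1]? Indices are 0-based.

Step 1: L[0][0] = √(9) = 3.
  L[1][0] = (-6) / L[0][0] = -2.
Step 2: L[1][1] = √(16) = 4.

L[1][1] = 4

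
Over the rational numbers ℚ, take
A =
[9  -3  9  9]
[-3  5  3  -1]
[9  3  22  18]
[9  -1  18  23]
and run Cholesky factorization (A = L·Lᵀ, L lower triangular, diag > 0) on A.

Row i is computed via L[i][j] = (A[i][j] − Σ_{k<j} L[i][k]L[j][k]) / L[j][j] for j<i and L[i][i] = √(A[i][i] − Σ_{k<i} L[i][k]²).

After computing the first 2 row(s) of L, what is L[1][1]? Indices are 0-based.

L[1][1] = 2

Step 1: L[0][0] = √(9) = 3.
  L[1][0] = (-3) / L[0][0] = -1.
Step 2: L[1][1] = √(4) = 2.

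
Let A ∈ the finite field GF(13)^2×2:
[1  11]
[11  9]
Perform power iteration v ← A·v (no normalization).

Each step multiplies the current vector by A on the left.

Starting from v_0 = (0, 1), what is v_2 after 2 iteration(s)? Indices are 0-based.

v_2 = (6, 7)

v_0 = (0, 1).
v_1 = A·v_0 = (11, 9).
v_2 = A·v_1 = (6, 7).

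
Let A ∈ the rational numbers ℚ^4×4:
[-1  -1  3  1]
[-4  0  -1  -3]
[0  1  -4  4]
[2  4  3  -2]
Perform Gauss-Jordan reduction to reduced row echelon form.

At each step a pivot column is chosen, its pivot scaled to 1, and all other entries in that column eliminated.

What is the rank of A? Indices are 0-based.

[1] R0 /= -1  ⇒  (1, 1, -3, -1)
     R1 -= -4·R0  ⇒  (0, 4, -13, -7)
     R3 -= 2·R0  ⇒  (0, 2, 9, 0)
[2] R1 /= 4  ⇒  (0, 1, -13/4, -7/4)
     R0 -= 1·R1  ⇒  (1, 0, 1/4, 3/4)
     R2 -= 1·R1  ⇒  (0, 0, -3/4, 23/4)
     R3 -= 2·R1  ⇒  (0, 0, 31/2, 7/2)
[3] R2 /= -3/4  ⇒  (0, 0, 1, -23/3)
     R0 -= 1/4·R2  ⇒  (1, 0, 0, 8/3)
     R1 -= -13/4·R2  ⇒  (0, 1, 0, -80/3)
     R3 -= 31/2·R2  ⇒  (0, 0, 0, 367/3)
[4] R3 /= 367/3  ⇒  (0, 0, 0, 1)
     R0 -= 8/3·R3  ⇒  (1, 0, 0, 0)
     R1 -= -80/3·R3  ⇒  (0, 1, 0, 0)
     R2 -= -23/3·R3  ⇒  (0, 0, 1, 0)

rank = 4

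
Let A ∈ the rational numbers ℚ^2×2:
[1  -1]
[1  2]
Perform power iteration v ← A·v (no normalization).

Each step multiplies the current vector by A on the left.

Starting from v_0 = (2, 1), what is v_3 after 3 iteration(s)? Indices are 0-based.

v_0 = (2, 1).
v_1 = A·v_0 = (1, 4).
v_2 = A·v_1 = (-3, 9).
v_3 = A·v_2 = (-12, 15).

v_3 = (-12, 15)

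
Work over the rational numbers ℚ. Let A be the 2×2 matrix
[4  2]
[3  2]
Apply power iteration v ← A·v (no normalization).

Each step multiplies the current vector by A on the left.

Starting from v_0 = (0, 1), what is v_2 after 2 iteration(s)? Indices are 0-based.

v_0 = (0, 1).
v_1 = A·v_0 = (2, 2).
v_2 = A·v_1 = (12, 10).

v_2 = (12, 10)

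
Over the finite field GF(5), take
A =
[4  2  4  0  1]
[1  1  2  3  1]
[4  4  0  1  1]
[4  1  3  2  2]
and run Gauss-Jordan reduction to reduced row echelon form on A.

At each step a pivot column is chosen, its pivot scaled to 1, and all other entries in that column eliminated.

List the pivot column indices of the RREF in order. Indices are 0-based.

pivot(0,0)=4: scale R0 → (1, 3, 1, 0, 4)
  clear (1,0): R1 −= (1)R0 → (0, 3, 1, 3, 2)
  clear (2,0): R2 −= (4)R0 → (0, 2, 1, 1, 0)
  clear (3,0): R3 −= (4)R0 → (0, 4, 4, 2, 1)
pivot(1,1)=3: scale R1 → (0, 1, 2, 1, 4)
  clear (0,1): R0 −= (3)R1 → (1, 0, 0, 2, 2)
  clear (2,1): R2 −= (2)R1 → (0, 0, 2, 4, 2)
  clear (3,1): R3 −= (4)R1 → (0, 0, 1, 3, 0)
pivot(2,2)=2: scale R2 → (0, 0, 1, 2, 1)
  clear (1,2): R1 −= (2)R2 → (0, 1, 0, 2, 2)
  clear (3,2): R3 −= (1)R2 → (0, 0, 0, 1, 4)
pivot(3,3)=1: scale R3 → (0, 0, 0, 1, 4)
  clear (0,3): R0 −= (2)R3 → (1, 0, 0, 0, 4)
  clear (1,3): R1 −= (2)R3 → (0, 1, 0, 0, 4)
  clear (2,3): R2 −= (2)R3 → (0, 0, 1, 0, 3)

pivot columns: 0, 1, 2, 3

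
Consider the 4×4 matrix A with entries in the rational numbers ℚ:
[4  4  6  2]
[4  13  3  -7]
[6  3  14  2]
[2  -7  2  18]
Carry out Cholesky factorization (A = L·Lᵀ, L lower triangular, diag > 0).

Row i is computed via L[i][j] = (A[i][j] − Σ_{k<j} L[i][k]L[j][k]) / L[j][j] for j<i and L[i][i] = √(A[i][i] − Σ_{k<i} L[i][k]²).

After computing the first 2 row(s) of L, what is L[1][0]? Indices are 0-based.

Step 1: L[0][0] = √(4) = 2.
  L[1][0] = (4) / L[0][0] = 2.
Step 2: L[1][1] = √(9) = 3.

L[1][0] = 2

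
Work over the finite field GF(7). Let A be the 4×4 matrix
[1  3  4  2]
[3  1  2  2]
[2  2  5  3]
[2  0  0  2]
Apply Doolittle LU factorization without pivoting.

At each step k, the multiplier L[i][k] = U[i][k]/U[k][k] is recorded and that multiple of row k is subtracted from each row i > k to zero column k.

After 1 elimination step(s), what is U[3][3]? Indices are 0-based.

Step 1: pivot at (0,0) is 1.
  row1 ← row1 − (3)·row0  ⇒  L[1][0]=3, U row1=(0, 6, 4, 3)
  row2 ← row2 − (2)·row0  ⇒  L[2][0]=2, U row2=(0, 3, 4, 6)
  row3 ← row3 − (2)·row0  ⇒  L[3][0]=2, U row3=(0, 1, 6, 5)

U[3][3] = 5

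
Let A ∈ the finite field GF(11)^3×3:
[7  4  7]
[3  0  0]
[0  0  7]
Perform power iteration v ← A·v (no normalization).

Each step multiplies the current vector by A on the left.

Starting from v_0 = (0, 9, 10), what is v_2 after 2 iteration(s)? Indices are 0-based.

v_0 = (0, 9, 10).
v_1 = A·v_0 = (7, 0, 4).
v_2 = A·v_1 = (0, 10, 6).

v_2 = (0, 10, 6)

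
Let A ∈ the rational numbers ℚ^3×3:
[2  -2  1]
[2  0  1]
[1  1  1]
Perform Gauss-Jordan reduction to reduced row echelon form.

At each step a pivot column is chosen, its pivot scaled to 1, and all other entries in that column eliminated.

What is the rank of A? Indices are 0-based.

rank = 3

[1] R0 /= 2  ⇒  (1, -1, 1/2)
     R1 -= 2·R0  ⇒  (0, 2, 0)
     R2 -= 1·R0  ⇒  (0, 2, 1/2)
[2] R1 /= 2  ⇒  (0, 1, 0)
     R0 -= -1·R1  ⇒  (1, 0, 1/2)
     R2 -= 2·R1  ⇒  (0, 0, 1/2)
[3] R2 /= 1/2  ⇒  (0, 0, 1)
     R0 -= 1/2·R2  ⇒  (1, 0, 0)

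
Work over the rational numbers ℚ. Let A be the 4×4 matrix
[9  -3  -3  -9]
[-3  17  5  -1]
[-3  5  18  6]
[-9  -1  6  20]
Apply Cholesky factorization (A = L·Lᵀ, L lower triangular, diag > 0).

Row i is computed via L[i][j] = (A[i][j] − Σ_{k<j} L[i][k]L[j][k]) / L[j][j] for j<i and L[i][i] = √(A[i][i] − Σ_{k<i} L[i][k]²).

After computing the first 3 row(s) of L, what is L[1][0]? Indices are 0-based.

Step 1: L[0][0] = √(9) = 3.
  L[1][0] = (-3) / L[0][0] = -1.
Step 2: L[1][1] = √(16) = 4.
  L[2][0] = (-3) / L[0][0] = -1.
  L[2][1] = (4) / L[1][1] = 1.
Step 3: L[2][2] = √(16) = 4.

L[1][0] = -1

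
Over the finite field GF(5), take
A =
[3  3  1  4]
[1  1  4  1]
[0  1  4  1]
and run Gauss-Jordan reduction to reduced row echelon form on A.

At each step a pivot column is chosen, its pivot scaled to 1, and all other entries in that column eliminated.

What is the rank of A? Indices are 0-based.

step 1: normalize row 0 (÷3) = (1, 1, 2, 3)
  row 1: subtract 1×row0 = (0, 0, 2, 3)
step 2: exchange rows 1,2
step 2: normalize row 1 (÷1) = (0, 1, 4, 1)
  row 0: subtract 1×row1 = (1, 0, 3, 2)
step 3: normalize row 2 (÷2) = (0, 0, 1, 4)
  row 0: subtract 3×row2 = (1, 0, 0, 0)
  row 1: subtract 4×row2 = (0, 1, 0, 0)

rank = 3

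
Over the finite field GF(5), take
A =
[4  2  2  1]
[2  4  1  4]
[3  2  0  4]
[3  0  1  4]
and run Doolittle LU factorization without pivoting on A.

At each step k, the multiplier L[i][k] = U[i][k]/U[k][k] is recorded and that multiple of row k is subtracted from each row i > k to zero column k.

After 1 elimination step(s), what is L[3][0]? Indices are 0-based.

[col 0] pivot 4
  R1 -= 3*R0 → (0, 3, 0, 1)  (L[1][0] := 3)
  R2 -= 2*R0 → (0, 3, 1, 2)  (L[2][0] := 2)
  R3 -= 2*R0 → (0, 1, 2, 2)  (L[3][0] := 2)

L[3][0] = 2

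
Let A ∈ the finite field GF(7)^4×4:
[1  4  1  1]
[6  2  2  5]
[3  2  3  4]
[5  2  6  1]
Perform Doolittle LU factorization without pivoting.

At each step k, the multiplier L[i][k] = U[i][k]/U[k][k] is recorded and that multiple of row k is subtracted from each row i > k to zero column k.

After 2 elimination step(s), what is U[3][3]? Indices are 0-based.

[col 0] pivot 1
  R1 -= 6*R0 → (0, 6, 3, 6)  (L[1][0] := 6)
  R2 -= 3*R0 → (0, 4, 0, 1)  (L[2][0] := 3)
  R3 -= 5*R0 → (0, 3, 1, 3)  (L[3][0] := 5)
[col 1] pivot 6
  R2 -= 3*R1 → (0, 0, 5, 4)  (L[2][1] := 3)
  R3 -= 4*R1 → (0, 0, 3, 0)  (L[3][1] := 4)

U[3][3] = 0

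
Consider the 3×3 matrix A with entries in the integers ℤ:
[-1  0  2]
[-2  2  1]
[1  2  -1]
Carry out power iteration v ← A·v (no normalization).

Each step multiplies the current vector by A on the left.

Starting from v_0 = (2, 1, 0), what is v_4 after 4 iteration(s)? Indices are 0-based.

v_0 = (2, 1, 0).
v_1 = A·v_0 = (-2, -2, 4).
v_2 = A·v_1 = (10, 4, -10).
v_3 = A·v_2 = (-30, -22, 28).
v_4 = A·v_3 = (86, 44, -102).

v_4 = (86, 44, -102)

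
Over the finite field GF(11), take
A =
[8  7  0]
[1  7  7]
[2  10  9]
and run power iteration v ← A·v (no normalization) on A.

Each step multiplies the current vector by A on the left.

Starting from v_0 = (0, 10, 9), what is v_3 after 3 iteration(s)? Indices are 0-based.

v_0 = (0, 10, 9).
v_1 = A·v_0 = (4, 1, 5).
v_2 = A·v_1 = (6, 2, 8).
v_3 = A·v_2 = (7, 10, 5).

v_3 = (7, 10, 5)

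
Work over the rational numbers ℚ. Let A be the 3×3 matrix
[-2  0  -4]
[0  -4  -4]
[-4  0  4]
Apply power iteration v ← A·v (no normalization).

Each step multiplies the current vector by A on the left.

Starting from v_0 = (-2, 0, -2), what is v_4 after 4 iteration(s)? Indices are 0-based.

v_4 = (-96, -896, -1344)

v_0 = (-2, 0, -2).
v_1 = A·v_0 = (12, 8, 0).
v_2 = A·v_1 = (-24, -32, -48).
v_3 = A·v_2 = (240, 320, -96).
v_4 = A·v_3 = (-96, -896, -1344).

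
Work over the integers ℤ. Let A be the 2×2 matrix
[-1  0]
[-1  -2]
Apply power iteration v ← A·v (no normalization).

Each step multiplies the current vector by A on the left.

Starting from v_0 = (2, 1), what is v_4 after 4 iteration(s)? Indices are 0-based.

v_4 = (2, 46)

v_0 = (2, 1).
v_1 = A·v_0 = (-2, -4).
v_2 = A·v_1 = (2, 10).
v_3 = A·v_2 = (-2, -22).
v_4 = A·v_3 = (2, 46).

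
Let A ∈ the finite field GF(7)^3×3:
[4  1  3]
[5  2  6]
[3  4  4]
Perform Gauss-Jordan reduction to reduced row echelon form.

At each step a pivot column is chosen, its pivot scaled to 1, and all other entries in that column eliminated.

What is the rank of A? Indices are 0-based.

rank = 3

pivot(0,0)=4: scale R0 → (1, 2, 6)
  clear (1,0): R1 −= (5)R0 → (0, 6, 4)
  clear (2,0): R2 −= (3)R0 → (0, 5, 0)
pivot(1,1)=6: scale R1 → (0, 1, 3)
  clear (0,1): R0 −= (2)R1 → (1, 0, 0)
  clear (2,1): R2 −= (5)R1 → (0, 0, 6)
pivot(2,2)=6: scale R2 → (0, 0, 1)
  clear (1,2): R1 −= (3)R2 → (0, 1, 0)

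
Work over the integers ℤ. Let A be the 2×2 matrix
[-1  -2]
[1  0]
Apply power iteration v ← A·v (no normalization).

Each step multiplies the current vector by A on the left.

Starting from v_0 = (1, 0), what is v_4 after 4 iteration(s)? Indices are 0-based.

v_0 = (1, 0).
v_1 = A·v_0 = (-1, 1).
v_2 = A·v_1 = (-1, -1).
v_3 = A·v_2 = (3, -1).
v_4 = A·v_3 = (-1, 3).

v_4 = (-1, 3)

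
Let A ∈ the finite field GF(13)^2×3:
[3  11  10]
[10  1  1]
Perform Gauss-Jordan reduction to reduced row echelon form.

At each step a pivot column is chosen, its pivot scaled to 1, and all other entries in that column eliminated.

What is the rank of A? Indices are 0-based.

pivot(0,0)=3: scale R0 → (1, 8, 12)
  clear (1,0): R1 −= (10)R0 → (0, 12, 11)
pivot(1,1)=12: scale R1 → (0, 1, 2)
  clear (0,1): R0 −= (8)R1 → (1, 0, 9)

rank = 2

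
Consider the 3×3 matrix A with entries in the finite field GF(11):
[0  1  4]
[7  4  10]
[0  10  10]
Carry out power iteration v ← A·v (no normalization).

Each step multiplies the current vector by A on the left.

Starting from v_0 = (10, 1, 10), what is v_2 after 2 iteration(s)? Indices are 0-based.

v_0 = (10, 1, 10).
v_1 = A·v_0 = (8, 9, 0).
v_2 = A·v_1 = (9, 4, 2).

v_2 = (9, 4, 2)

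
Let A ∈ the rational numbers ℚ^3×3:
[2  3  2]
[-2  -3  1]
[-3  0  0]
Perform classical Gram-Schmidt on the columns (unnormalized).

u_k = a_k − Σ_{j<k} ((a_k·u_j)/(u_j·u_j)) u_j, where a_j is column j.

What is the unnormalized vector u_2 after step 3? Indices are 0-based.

Step 1: u_0 = a_0 = (2, -2, -3).
Step 2: u_1 = a_1 − (12/17)·u_0 = (27/17, -27/17, 36/17).
Step 3: u_2 = a_2 − (2/17)·u_0 − (1/6)·u_1 = (3/2, 3/2, 0).

u_2 = (3/2, 3/2, 0)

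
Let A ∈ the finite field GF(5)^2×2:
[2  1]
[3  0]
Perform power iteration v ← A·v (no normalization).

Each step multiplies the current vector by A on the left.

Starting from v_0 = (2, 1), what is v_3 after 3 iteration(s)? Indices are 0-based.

v_0 = (2, 1).
v_1 = A·v_0 = (0, 1).
v_2 = A·v_1 = (1, 0).
v_3 = A·v_2 = (2, 3).

v_3 = (2, 3)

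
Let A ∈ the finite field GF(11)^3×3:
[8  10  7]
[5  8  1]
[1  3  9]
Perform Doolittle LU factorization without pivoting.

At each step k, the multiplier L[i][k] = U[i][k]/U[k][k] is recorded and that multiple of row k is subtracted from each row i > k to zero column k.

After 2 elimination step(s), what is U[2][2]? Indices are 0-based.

U[2][2] = 6

[col 0] pivot 8
  R1 -= 2*R0 → (0, 10, 9)  (L[1][0] := 2)
  R2 -= 7*R0 → (0, 10, 4)  (L[2][0] := 7)
[col 1] pivot 10
  R2 -= 1*R1 → (0, 0, 6)  (L[2][1] := 1)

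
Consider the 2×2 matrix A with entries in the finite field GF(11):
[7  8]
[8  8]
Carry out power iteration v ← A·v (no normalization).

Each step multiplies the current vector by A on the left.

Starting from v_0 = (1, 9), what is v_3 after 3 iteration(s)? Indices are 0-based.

v_3 = (3, 8)

v_0 = (1, 9).
v_1 = A·v_0 = (2, 3).
v_2 = A·v_1 = (5, 7).
v_3 = A·v_2 = (3, 8).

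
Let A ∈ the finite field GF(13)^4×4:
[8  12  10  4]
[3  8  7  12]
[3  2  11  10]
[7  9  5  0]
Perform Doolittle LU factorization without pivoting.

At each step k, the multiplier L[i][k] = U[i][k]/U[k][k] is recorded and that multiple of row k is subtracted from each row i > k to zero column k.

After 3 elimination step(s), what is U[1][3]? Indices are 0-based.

k=0: U[0][0]=8
  eliminate (1,0): mult=2, new row 1: (0, 10, 0, 4); set L[1][0]=2
  eliminate (2,0): mult=2, new row 2: (0, 4, 4, 2); set L[2][0]=2
  eliminate (3,0): mult=9, new row 3: (0, 5, 6, 3); set L[3][0]=9
k=1: U[1][1]=10
  eliminate (2,1): mult=3, new row 2: (0, 0, 4, 3); set L[2][1]=3
  eliminate (3,1): mult=7, new row 3: (0, 0, 6, 1); set L[3][1]=7
k=2: U[2][2]=4
  eliminate (3,2): mult=8, new row 3: (0, 0, 0, 3); set L[3][2]=8

U[1][3] = 4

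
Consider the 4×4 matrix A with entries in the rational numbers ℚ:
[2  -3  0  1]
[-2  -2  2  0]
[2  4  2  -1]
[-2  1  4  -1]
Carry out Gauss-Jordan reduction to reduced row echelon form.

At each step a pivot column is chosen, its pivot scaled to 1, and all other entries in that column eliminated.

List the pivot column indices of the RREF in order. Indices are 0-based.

pivot columns: 0, 1, 2

[1] R0 /= 2  ⇒  (1, -3/2, 0, 1/2)
     R1 -= -2·R0  ⇒  (0, -5, 2, 1)
     R2 -= 2·R0  ⇒  (0, 7, 2, -2)
     R3 -= -2·R0  ⇒  (0, -2, 4, 0)
[2] R1 /= -5  ⇒  (0, 1, -2/5, -1/5)
     R0 -= -3/2·R1  ⇒  (1, 0, -3/5, 1/5)
     R2 -= 7·R1  ⇒  (0, 0, 24/5, -3/5)
     R3 -= -2·R1  ⇒  (0, 0, 16/5, -2/5)
[3] R2 /= 24/5  ⇒  (0, 0, 1, -1/8)
     R0 -= -3/5·R2  ⇒  (1, 0, 0, 1/8)
     R1 -= -2/5·R2  ⇒  (0, 1, 0, -1/4)
     R3 -= 16/5·R2  ⇒  (0, 0, 0, 0)
column 3 empty below row 3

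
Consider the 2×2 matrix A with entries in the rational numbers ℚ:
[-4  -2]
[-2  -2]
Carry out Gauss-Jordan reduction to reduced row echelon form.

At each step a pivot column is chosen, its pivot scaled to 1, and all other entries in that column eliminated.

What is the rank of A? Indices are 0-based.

[1] R0 /= -4  ⇒  (1, 1/2)
     R1 -= -2·R0  ⇒  (0, -1)
[2] R1 /= -1  ⇒  (0, 1)
     R0 -= 1/2·R1  ⇒  (1, 0)

rank = 2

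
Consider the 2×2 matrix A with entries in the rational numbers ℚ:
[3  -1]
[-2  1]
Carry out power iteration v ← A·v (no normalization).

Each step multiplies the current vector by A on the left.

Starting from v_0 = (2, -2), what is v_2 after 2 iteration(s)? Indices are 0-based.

v_2 = (30, -22)

v_0 = (2, -2).
v_1 = A·v_0 = (8, -6).
v_2 = A·v_1 = (30, -22).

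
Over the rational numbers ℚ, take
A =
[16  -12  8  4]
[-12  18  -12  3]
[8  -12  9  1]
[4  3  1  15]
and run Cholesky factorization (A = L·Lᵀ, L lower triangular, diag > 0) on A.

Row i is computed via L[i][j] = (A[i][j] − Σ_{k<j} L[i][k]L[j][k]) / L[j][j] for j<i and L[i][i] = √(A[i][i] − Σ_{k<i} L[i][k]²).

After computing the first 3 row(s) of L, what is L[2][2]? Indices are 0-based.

L[2][2] = 1

Step 1: L[0][0] = √(16) = 4.
  L[1][0] = (-12) / L[0][0] = -3.
Step 2: L[1][1] = √(9) = 3.
  L[2][0] = (8) / L[0][0] = 2.
  L[2][1] = (-6) / L[1][1] = -2.
Step 3: L[2][2] = √(1) = 1.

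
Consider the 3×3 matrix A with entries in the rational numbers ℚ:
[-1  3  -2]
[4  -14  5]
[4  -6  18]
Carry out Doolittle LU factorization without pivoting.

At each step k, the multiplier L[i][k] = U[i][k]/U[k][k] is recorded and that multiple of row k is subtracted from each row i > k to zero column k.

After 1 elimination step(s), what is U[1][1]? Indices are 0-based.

U[1][1] = -2

Step 1: pivot at (0,0) is -1.
  row1 ← row1 − (-4)·row0  ⇒  L[1][0]=-4, U row1=(0, -2, -3)
  row2 ← row2 − (-4)·row0  ⇒  L[2][0]=-4, U row2=(0, 6, 10)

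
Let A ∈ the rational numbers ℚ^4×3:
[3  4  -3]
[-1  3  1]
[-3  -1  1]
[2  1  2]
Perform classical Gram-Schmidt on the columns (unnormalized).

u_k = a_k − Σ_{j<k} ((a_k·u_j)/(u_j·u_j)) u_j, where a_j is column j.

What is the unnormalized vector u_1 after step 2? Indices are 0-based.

Step 1: u_0 = a_0 = (3, -1, -3, 2).
Step 2: u_1 = a_1 − (14/23)·u_0 = (50/23, 83/23, 19/23, -5/23).

u_1 = (50/23, 83/23, 19/23, -5/23)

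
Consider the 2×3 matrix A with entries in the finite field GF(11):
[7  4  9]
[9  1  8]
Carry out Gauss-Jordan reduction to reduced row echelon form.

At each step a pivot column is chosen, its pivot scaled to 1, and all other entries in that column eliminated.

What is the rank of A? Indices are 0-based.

rank = 2

step 1: normalize row 0 (÷7) = (1, 10, 6)
  row 1: subtract 9×row0 = (0, 10, 9)
step 2: normalize row 1 (÷10) = (0, 1, 2)
  row 0: subtract 10×row1 = (1, 0, 8)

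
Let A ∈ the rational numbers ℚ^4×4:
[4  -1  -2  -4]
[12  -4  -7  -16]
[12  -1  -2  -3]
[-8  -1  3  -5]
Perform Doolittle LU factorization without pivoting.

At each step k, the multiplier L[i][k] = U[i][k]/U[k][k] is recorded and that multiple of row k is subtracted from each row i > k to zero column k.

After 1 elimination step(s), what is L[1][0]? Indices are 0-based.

[col 0] pivot 4
  R1 -= 3*R0 → (0, -1, -1, -4)  (L[1][0] := 3)
  R2 -= 3*R0 → (0, 2, 4, 9)  (L[2][0] := 3)
  R3 -= -2*R0 → (0, -3, -1, -13)  (L[3][0] := -2)

L[1][0] = 3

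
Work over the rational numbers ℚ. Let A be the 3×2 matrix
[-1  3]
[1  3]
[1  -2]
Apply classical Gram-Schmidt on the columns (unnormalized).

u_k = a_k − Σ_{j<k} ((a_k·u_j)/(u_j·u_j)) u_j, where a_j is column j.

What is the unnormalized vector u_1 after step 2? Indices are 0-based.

Step 1: u_0 = a_0 = (-1, 1, 1).
Step 2: u_1 = a_1 − (-2/3)·u_0 = (7/3, 11/3, -4/3).

u_1 = (7/3, 11/3, -4/3)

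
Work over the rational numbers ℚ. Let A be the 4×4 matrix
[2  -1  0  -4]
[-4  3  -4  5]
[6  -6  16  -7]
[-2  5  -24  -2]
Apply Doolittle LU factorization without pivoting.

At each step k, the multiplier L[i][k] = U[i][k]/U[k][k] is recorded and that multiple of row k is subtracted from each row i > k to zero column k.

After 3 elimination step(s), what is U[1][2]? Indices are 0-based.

U[1][2] = -4

Step 1: pivot at (0,0) is 2.
  row1 ← row1 − (-2)·row0  ⇒  L[1][0]=-2, U row1=(0, 1, -4, -3)
  row2 ← row2 − (3)·row0  ⇒  L[2][0]=3, U row2=(0, -3, 16, 5)
  row3 ← row3 − (-1)·row0  ⇒  L[3][0]=-1, U row3=(0, 4, -24, -6)
Step 2: pivot at (1,1) is 1.
  row2 ← row2 − (-3)·row1  ⇒  L[2][1]=-3, U row2=(0, 0, 4, -4)
  row3 ← row3 − (4)·row1  ⇒  L[3][1]=4, U row3=(0, 0, -8, 6)
Step 3: pivot at (2,2) is 4.
  row3 ← row3 − (-2)·row2  ⇒  L[3][2]=-2, U row3=(0, 0, 0, -2)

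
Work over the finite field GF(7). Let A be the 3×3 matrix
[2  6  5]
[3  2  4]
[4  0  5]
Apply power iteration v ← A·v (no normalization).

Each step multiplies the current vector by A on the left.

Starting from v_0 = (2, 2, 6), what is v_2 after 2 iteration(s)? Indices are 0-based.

v_0 = (2, 2, 6).
v_1 = A·v_0 = (4, 6, 3).
v_2 = A·v_1 = (3, 1, 3).

v_2 = (3, 1, 3)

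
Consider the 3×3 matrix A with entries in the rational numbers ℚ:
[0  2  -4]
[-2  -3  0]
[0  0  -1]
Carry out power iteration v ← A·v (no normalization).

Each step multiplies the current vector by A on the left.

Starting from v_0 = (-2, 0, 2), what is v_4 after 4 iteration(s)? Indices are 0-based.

v_0 = (-2, 0, 2).
v_1 = A·v_0 = (-8, 4, -2).
v_2 = A·v_1 = (16, 4, 2).
v_3 = A·v_2 = (0, -44, -2).
v_4 = A·v_3 = (-80, 132, 2).

v_4 = (-80, 132, 2)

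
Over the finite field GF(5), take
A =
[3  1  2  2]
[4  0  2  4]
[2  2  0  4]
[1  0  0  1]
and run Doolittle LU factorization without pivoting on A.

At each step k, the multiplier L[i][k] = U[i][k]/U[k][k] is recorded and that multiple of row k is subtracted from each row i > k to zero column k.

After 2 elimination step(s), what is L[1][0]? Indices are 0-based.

L[1][0] = 3

k=0: U[0][0]=3
  eliminate (1,0): mult=3, new row 1: (0, 2, 1, 3); set L[1][0]=3
  eliminate (2,0): mult=4, new row 2: (0, 3, 2, 1); set L[2][0]=4
  eliminate (3,0): mult=2, new row 3: (0, 3, 1, 2); set L[3][0]=2
k=1: U[1][1]=2
  eliminate (2,1): mult=4, new row 2: (0, 0, 3, 4); set L[2][1]=4
  eliminate (3,1): mult=4, new row 3: (0, 0, 2, 0); set L[3][1]=4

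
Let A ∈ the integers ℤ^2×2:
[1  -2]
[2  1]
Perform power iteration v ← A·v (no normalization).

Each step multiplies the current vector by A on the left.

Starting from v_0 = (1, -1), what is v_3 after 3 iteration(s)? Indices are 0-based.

v_3 = (-13, 9)

v_0 = (1, -1).
v_1 = A·v_0 = (3, 1).
v_2 = A·v_1 = (1, 7).
v_3 = A·v_2 = (-13, 9).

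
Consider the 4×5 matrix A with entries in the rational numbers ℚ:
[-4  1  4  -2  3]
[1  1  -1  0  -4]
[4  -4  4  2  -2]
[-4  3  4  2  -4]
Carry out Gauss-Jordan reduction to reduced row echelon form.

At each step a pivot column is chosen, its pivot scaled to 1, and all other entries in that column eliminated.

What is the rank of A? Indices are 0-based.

[1] R0 /= -4  ⇒  (1, -1/4, -1, 1/2, -3/4)
     R1 -= 1·R0  ⇒  (0, 5/4, 0, -1/2, -13/4)
     R2 -= 4·R0  ⇒  (0, -3, 8, 0, 1)
     R3 -= -4·R0  ⇒  (0, 2, 0, 4, -7)
[2] R1 /= 5/4  ⇒  (0, 1, 0, -2/5, -13/5)
     R0 -= -1/4·R1  ⇒  (1, 0, -1, 2/5, -7/5)
     R2 -= -3·R1  ⇒  (0, 0, 8, -6/5, -34/5)
     R3 -= 2·R1  ⇒  (0, 0, 0, 24/5, -9/5)
[3] R2 /= 8  ⇒  (0, 0, 1, -3/20, -17/20)
     R0 -= -1·R2  ⇒  (1, 0, 0, 1/4, -9/4)
[4] R3 /= 24/5  ⇒  (0, 0, 0, 1, -3/8)
     R0 -= 1/4·R3  ⇒  (1, 0, 0, 0, -69/32)
     R1 -= -2/5·R3  ⇒  (0, 1, 0, 0, -11/4)
     R2 -= -3/20·R3  ⇒  (0, 0, 1, 0, -29/32)

rank = 4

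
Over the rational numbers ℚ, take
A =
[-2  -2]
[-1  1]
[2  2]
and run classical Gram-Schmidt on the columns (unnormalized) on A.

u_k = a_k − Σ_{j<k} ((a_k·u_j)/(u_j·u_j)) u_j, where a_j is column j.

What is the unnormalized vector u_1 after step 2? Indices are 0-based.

Step 1: u_0 = a_0 = (-2, -1, 2).
Step 2: u_1 = a_1 − (7/9)·u_0 = (-4/9, 16/9, 4/9).

u_1 = (-4/9, 16/9, 4/9)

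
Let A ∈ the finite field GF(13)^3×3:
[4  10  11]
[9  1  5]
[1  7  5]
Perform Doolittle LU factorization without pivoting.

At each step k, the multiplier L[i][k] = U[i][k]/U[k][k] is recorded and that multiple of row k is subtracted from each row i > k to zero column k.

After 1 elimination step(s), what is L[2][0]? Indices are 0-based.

L[2][0] = 10

Step 1: pivot at (0,0) is 4.
  row1 ← row1 − (12)·row0  ⇒  L[1][0]=12, U row1=(0, 11, 3)
  row2 ← row2 − (10)·row0  ⇒  L[2][0]=10, U row2=(0, 11, 12)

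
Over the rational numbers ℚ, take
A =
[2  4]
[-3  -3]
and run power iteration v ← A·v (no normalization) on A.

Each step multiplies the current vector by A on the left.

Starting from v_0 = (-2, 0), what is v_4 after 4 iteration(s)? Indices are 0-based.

v_4 = (-104, 66)

v_0 = (-2, 0).
v_1 = A·v_0 = (-4, 6).
v_2 = A·v_1 = (16, -6).
v_3 = A·v_2 = (8, -30).
v_4 = A·v_3 = (-104, 66).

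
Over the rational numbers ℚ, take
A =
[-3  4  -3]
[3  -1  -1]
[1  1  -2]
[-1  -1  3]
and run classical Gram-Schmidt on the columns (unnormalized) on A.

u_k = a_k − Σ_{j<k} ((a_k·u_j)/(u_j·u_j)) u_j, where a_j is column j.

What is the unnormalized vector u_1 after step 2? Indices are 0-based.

Step 1: u_0 = a_0 = (-3, 3, 1, -1).
Step 2: u_1 = a_1 − (-13/20)·u_0 = (41/20, 19/20, 33/20, -33/20).

u_1 = (41/20, 19/20, 33/20, -33/20)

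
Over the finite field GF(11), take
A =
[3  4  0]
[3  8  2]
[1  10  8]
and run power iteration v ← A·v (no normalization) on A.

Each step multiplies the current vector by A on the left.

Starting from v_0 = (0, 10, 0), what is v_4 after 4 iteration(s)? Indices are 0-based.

v_0 = (0, 10, 0).
v_1 = A·v_0 = (7, 3, 1).
v_2 = A·v_1 = (0, 3, 1).
v_3 = A·v_2 = (1, 4, 5).
v_4 = A·v_3 = (8, 1, 4).

v_4 = (8, 1, 4)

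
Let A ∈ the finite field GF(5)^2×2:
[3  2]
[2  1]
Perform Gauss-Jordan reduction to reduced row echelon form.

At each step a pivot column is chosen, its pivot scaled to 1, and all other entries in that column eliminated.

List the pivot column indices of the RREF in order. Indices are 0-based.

pivot(0,0)=3: scale R0 → (1, 4)
  clear (1,0): R1 −= (2)R0 → (0, 3)
pivot(1,1)=3: scale R1 → (0, 1)
  clear (0,1): R0 −= (4)R1 → (1, 0)

pivot columns: 0, 1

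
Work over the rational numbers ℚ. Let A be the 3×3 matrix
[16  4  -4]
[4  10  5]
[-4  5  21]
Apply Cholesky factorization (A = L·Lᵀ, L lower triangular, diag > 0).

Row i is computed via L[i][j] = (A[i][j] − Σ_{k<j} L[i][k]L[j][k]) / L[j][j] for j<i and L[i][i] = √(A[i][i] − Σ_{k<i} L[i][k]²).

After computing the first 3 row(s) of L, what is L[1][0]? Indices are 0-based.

L[1][0] = 1

Step 1: L[0][0] = √(16) = 4.
  L[1][0] = (4) / L[0][0] = 1.
Step 2: L[1][1] = √(9) = 3.
  L[2][0] = (-4) / L[0][0] = -1.
  L[2][1] = (6) / L[1][1] = 2.
Step 3: L[2][2] = √(16) = 4.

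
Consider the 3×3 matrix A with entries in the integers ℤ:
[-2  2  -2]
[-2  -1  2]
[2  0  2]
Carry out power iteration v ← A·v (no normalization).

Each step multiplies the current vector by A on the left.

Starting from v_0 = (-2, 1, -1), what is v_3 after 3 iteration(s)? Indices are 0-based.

v_0 = (-2, 1, -1).
v_1 = A·v_0 = (8, 1, -6).
v_2 = A·v_1 = (-2, -29, 4).
v_3 = A·v_2 = (-62, 41, 4).

v_3 = (-62, 41, 4)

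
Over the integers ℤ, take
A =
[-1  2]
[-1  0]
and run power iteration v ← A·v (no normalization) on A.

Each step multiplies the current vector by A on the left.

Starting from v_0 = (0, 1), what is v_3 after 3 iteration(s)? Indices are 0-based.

v_0 = (0, 1).
v_1 = A·v_0 = (2, 0).
v_2 = A·v_1 = (-2, -2).
v_3 = A·v_2 = (-2, 2).

v_3 = (-2, 2)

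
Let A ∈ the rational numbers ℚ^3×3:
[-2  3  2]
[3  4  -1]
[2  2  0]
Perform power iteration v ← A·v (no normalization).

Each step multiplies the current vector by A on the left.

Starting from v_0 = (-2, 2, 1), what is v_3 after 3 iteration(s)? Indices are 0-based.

v_0 = (-2, 2, 1).
v_1 = A·v_0 = (12, 1, 0).
v_2 = A·v_1 = (-21, 40, 26).
v_3 = A·v_2 = (214, 71, 38).

v_3 = (214, 71, 38)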